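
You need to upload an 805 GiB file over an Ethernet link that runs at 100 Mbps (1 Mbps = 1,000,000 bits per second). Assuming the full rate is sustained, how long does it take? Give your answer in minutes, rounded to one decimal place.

1,152.5 minutes

805 GiB = 864,362,168,320 bytes = 6,914,897,346,560 bits
100 Mbps = 100,000,000 bits/s
time = 6,914,897,346,560 / 100,000,000 = 69,148.97 s
69,148.97 s / 60 = 1,152.5 minutes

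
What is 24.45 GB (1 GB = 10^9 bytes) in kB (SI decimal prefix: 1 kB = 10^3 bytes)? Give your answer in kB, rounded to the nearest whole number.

24,450,000 kB

24.45 GB = 24.45 × 10^9 bytes = 24,450,000,000 bytes
1 kB = 1,000 bytes
24,450,000,000 / 1,000 = 24,450,000 kB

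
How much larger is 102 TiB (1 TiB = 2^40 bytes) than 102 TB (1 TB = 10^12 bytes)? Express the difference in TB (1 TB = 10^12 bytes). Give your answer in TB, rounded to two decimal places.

102 TiB = 102 × 1,099,511,627,776 = 112,150,186,033,152 bytes
102 TB = 102 × 1,000,000,000,000 = 102,000,000,000,000 bytes
difference = 10,150,186,033,152 bytes
10,150,186,033,152 / 1,000,000,000,000 = 10.15 TB

10.15 TB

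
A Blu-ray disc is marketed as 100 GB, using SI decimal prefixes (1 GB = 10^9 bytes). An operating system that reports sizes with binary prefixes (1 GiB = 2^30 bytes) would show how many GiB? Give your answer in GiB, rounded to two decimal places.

93.13 GiB

100 GB = 100 × 10^9 bytes = 100,000,000,000 bytes
1 GiB = 1,073,741,824 bytes
100,000,000,000 / 1,073,741,824 = 93.13 GiB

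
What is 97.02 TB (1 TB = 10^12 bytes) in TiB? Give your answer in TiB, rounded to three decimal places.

97.02 TB = 97.02 × 10^12 bytes = 97,020,000,000,000 bytes
1 TiB = 1,099,511,627,776 bytes
97,020,000,000,000 / 1,099,511,627,776 = 88.239 TiB

88.239 TiB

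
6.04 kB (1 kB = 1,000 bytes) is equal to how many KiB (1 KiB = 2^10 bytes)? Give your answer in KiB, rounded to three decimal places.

5.898 KiB

6.04 kB = 6.04 × 10^3 bytes = 6,040 bytes
1 KiB = 2^10 bytes = 1,024 bytes
6,040 / 1,024 = 5.898 KiB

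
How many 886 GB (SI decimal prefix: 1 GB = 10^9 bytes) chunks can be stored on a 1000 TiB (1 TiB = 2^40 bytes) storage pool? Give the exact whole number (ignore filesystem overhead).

1,240

Capacity: 1000 TiB = 1,099,511,627,776,000 bytes
Per item: 886 GB = 886,000,000,000 bytes
⌊1,099,511,627,776,000 / 886,000,000,000⌋ = 1,240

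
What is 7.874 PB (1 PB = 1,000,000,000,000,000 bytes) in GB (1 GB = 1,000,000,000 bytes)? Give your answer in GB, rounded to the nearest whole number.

7,874,000 GB

7.874 PB = 7.874 × 10^15 bytes = 7,874,000,000,000,000 bytes
1 GB = 10^9 bytes = 1,000,000,000 bytes
7,874,000,000,000,000 / 1,000,000,000 = 7,874,000 GB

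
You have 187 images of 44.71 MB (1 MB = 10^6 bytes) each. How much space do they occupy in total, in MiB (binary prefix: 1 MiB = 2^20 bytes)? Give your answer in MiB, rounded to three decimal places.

7,973.452 MiB

Total = 187 × 44.71 MB = 8360.77 MB
= 8360.77 × 1,000,000 bytes = 8,360,770,000 bytes
1 MiB = 1,048,576 bytes
8,360,770,000 / 1,048,576 = 7,973.452 MiB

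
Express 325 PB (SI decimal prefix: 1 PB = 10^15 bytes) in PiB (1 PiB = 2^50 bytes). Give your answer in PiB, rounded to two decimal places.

325 PB = 325 × 10^15 bytes = 325,000,000,000,000,000 bytes
1 PiB = 2^50 bytes = 1,125,899,906,842,624 bytes
325,000,000,000,000,000 / 1,125,899,906,842,624 = 288.66 PiB

288.66 PiB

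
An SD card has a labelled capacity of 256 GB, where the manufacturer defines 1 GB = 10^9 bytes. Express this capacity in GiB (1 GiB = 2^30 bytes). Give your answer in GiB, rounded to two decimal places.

238.42 GiB

256 GB = 256 × 10^9 bytes = 256,000,000,000 bytes
1 GiB = 1,073,741,824 bytes
256,000,000,000 / 1,073,741,824 = 238.42 GiB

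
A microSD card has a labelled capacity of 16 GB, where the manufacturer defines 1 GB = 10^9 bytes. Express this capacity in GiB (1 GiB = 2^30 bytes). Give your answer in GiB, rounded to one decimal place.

14.9 GiB

16 GB = 16 × 10^9 bytes = 16,000,000,000 bytes
1 GiB = 1,073,741,824 bytes
16,000,000,000 / 1,073,741,824 = 14.9 GiB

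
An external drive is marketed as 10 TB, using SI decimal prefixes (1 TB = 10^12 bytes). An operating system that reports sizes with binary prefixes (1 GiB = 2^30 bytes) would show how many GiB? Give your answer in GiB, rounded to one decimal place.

10 TB = 10 × 10^12 bytes = 10,000,000,000,000 bytes
1 GiB = 2^30 bytes = 1,073,741,824 bytes
10,000,000,000,000 / 1,073,741,824 = 9,313.2 GiB

9,313.2 GiB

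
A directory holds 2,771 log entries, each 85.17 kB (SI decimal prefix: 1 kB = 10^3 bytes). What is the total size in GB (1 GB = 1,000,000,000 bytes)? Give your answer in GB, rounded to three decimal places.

0.236 GB

Total = 2,771 × 85.17 kB = 236006.07 kB
= 236006.07 × 1,000 bytes = 236,006,070 bytes
1 GB = 1,000,000,000 bytes
236,006,070 / 1,000,000,000 = 0.236 GB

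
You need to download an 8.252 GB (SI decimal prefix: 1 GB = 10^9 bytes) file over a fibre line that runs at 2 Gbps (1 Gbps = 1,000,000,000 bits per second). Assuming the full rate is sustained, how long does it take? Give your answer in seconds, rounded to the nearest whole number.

33 seconds

8.252 GB = 8,252,000,000 bytes = 66,016,000,000 bits
2 Gbps = 2,000,000,000 bits/s
time = 66,016,000,000 / 2,000,000,000 = 33 s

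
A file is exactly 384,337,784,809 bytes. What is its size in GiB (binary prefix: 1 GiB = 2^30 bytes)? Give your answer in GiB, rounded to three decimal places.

357.942 GiB

384,337,784,809 bytes given.
1 GiB = 1,073,741,824 bytes
384,337,784,809 / 1,073,741,824 = 357.942 GiB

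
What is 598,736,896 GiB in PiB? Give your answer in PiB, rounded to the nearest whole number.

571 PiB

598,736,896 GiB = 598,736,896 × 2^30 bytes = 642,888,846,807,138,304 bytes
1 PiB = 2^50 bytes = 1,125,899,906,842,624 bytes
642,888,846,807,138,304 / 1,125,899,906,842,624 = 571 PiB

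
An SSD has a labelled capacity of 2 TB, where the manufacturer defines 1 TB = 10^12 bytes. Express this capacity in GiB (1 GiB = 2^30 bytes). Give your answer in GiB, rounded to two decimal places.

2 TB × 1,000,000,000,000 bytes/TB = 2,000,000,000,000 bytes
1 GiB = 1,073,741,824 bytes
2,000,000,000,000 / 1,073,741,824 = 1,862.65 GiB

1,862.65 GiB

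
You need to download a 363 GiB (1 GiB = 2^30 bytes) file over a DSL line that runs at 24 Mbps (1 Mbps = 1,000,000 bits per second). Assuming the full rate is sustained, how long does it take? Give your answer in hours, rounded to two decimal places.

36.09 hours

363 GiB = 389,768,282,112 bytes = 3,118,146,256,896 bits
24 Mbps = 24,000,000 bits/s
time = 3,118,146,256,896 / 24,000,000 = 129,922.7607 s
129,922.7607 s / 3600 = 36.09 hours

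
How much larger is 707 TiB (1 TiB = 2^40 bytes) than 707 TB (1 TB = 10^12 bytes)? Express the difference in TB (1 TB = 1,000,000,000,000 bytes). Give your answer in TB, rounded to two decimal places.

70.35 TB

707 TiB = 707 × 1,099,511,627,776 = 777,354,720,837,632 bytes
707 TB = 707 × 1,000,000,000,000 = 707,000,000,000,000 bytes
difference = 70,354,720,837,632 bytes
70,354,720,837,632 / 1,000,000,000,000 = 70.35 TB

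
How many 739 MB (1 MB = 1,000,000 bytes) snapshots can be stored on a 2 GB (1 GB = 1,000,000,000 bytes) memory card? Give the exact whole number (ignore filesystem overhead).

2

Capacity: 2 GB = 2,000,000,000 bytes
Per item: 739 MB = 739,000,000 bytes
⌊2,000,000,000 / 739,000,000⌋ = 2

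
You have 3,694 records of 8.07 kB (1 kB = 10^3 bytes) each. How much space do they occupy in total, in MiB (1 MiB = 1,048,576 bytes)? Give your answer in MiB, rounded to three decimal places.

Total = 3,694 × 8.07 kB = 29810.58 kB
= 29810.58 × 1,000 bytes = 29,810,580 bytes
1 MiB = 1,048,576 bytes
29,810,580 / 1,048,576 = 28.430 MiB

28.430 MiB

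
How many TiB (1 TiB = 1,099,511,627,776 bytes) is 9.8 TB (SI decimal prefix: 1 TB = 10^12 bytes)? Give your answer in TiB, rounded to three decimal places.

8.913 TiB

9.8 TB = 9.8 × 10^12 bytes = 9,800,000,000,000 bytes
1 TiB = 2^40 bytes = 1,099,511,627,776 bytes
9,800,000,000,000 / 1,099,511,627,776 = 8.913 TiB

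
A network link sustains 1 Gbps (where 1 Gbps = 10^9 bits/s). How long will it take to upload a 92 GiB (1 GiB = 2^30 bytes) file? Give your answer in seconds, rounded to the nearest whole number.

790 seconds

92 GiB = 98,784,247,808 bytes = 790,273,982,464 bits
1 Gbps = 1,000,000,000 bits/s
time = 790,273,982,464 / 1,000,000,000 = 790 s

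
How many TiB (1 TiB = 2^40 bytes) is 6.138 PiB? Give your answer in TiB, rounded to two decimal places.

6.138 PiB = 6.138 × 2^50 bytes = 6,910,773,628,200,026.112 bytes
1 TiB = 2^40 bytes = 1,099,511,627,776 bytes
6,910,773,628,200,026.112 / 1,099,511,627,776 = 6,285.31 TiB

6,285.31 TiB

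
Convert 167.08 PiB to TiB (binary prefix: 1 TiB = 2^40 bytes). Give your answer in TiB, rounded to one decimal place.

167.08 PiB = 167.08 × 2^50 bytes = 188,115,356,435,265,617.92 bytes
1 TiB = 2^40 bytes = 1,099,511,627,776 bytes
188,115,356,435,265,617.92 / 1,099,511,627,776 = 171,089.9 TiB

171,089.9 TiB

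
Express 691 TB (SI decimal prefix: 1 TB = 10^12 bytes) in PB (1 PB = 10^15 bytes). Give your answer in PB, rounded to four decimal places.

691 TB = 691 × 10^12 bytes = 691,000,000,000,000 bytes
1 PB = 10^15 bytes = 1,000,000,000,000,000 bytes
691,000,000,000,000 / 1,000,000,000,000,000 = 0.6910 PB

0.6910 PB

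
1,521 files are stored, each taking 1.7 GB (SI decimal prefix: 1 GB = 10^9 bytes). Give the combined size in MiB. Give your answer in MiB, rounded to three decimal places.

2,465,915.680 MiB

Total = 1,521 × 1.7 GB = 2585.7 GB
= 2585.7 × 1,000,000,000 bytes = 2,585,700,000,000 bytes
1 MiB = 1,048,576 bytes
2,585,700,000,000 / 1,048,576 = 2,465,915.680 MiB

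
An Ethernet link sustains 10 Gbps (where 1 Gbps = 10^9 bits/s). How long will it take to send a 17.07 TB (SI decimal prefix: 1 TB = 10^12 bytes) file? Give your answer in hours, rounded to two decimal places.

3.79 hours

17.07 TB = 17,070,000,000,000 bytes = 136,560,000,000,000 bits
10 Gbps = 10,000,000,000 bits/s
time = 136,560,000,000,000 / 10,000,000,000 = 13,656.0000 s
13,656.0000 s / 3600 = 3.79 hours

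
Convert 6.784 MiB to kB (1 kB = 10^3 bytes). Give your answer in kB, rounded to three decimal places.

7,113.540 kB

6.784 MiB × 1,048,576 bytes/MiB = 7,113,539.584 bytes
1 kB = 10^3 bytes = 1,000 bytes
7,113,539.584 / 1,000 = 7,113.540 kB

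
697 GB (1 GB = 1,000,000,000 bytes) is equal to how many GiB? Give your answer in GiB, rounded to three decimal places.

697 GB = 697 × 10^9 bytes = 697,000,000,000 bytes
1 GiB = 1,073,741,824 bytes
697,000,000,000 / 1,073,741,824 = 649.132 GiB

649.132 GiB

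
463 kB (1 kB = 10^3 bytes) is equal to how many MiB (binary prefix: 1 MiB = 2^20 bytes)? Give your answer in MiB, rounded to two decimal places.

0.44 MiB

463 kB × 1,000 bytes/kB = 463,000 bytes
1 MiB = 2^20 bytes = 1,048,576 bytes
463,000 / 1,048,576 = 0.44 MiB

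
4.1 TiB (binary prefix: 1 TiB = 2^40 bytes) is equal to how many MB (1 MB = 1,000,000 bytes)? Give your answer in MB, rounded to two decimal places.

4.1 TiB × 1,099,511,627,776 bytes/TiB = 4,507,997,673,881.6 bytes
1 MB = 1,000,000 bytes
4,507,997,673,881.6 / 1,000,000 = 4,507,997.67 MB

4,507,997.67 MB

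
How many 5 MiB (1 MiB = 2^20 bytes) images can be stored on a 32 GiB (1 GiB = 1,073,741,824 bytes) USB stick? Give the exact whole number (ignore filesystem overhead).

Capacity: 32 GiB = 34,359,738,368 bytes
Per item: 5 MiB = 5,242,880 bytes
⌊34,359,738,368 / 5,242,880⌋ = 6,553

6,553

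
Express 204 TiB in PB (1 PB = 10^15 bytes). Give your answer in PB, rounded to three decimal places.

204 TiB × 1,099,511,627,776 bytes/TiB = 224,300,372,066,304 bytes
1 PB = 1,000,000,000,000,000 bytes
224,300,372,066,304 / 1,000,000,000,000,000 = 0.224 PB

0.224 PB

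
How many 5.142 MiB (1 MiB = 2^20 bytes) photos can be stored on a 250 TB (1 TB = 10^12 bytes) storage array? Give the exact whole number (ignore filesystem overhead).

46,366,895

Capacity: 250 TB = 250,000,000,000,000 bytes
Per item: 5.142 MiB = 5,391,777.792 bytes
⌊250,000,000,000,000 / 5,391,777.792⌋ = 46,366,895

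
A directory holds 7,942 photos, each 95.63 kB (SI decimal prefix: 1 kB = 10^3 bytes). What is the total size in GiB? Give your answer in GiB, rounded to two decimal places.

0.71 GiB

Total = 7,942 × 95.63 kB = 759493.46 kB
= 759493.46 × 1,000 bytes = 759,493,460 bytes
1 GiB = 1,073,741,824 bytes
759,493,460 / 1,073,741,824 = 0.71 GiB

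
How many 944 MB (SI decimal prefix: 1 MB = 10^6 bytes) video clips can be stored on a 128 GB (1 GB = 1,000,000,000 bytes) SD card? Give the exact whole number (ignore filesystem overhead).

135

Capacity: 128 GB = 128,000,000,000 bytes
Per item: 944 MB = 944,000,000 bytes
⌊128,000,000,000 / 944,000,000⌋ = 135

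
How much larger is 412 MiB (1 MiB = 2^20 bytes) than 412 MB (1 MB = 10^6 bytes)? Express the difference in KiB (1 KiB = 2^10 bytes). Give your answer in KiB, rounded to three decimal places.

19,544.250 KiB

412 MiB = 412 × 1,048,576 = 432,013,312 bytes
412 MB = 412 × 1,000,000 = 412,000,000 bytes
difference = 20,013,312 bytes
20,013,312 / 1,024 = 19,544.250 KiB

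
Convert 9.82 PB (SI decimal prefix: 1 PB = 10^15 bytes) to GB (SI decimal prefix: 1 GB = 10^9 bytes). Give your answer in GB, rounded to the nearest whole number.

9,820,000 GB

9.82 PB = 9.82 × 10^15 bytes = 9,820,000,000,000,000 bytes
1 GB = 10^9 bytes = 1,000,000,000 bytes
9,820,000,000,000,000 / 1,000,000,000 = 9,820,000 GB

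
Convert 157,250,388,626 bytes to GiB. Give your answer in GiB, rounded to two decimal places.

157,250,388,626 bytes given.
1 GiB = 2^30 bytes = 1,073,741,824 bytes
157,250,388,626 / 1,073,741,824 = 146.45 GiB

146.45 GiB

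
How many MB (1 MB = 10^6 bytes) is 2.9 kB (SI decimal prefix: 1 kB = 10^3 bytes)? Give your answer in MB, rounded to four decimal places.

2.9 kB = 2.9 × 10^3 bytes = 2,900 bytes
1 MB = 10^6 bytes = 1,000,000 bytes
2,900 / 1,000,000 = 0.0029 MB

0.0029 MB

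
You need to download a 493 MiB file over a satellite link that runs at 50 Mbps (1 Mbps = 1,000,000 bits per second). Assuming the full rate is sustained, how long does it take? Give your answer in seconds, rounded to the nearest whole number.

83 seconds

493 MiB = 516,947,968 bytes = 4,135,583,744 bits
50 Mbps = 50,000,000 bits/s
time = 4,135,583,744 / 50,000,000 = 83 s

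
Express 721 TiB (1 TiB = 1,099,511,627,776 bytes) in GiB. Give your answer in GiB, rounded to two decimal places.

738,304.00 GiB

721 TiB × 1,099,511,627,776 bytes/TiB = 792,747,883,626,496 bytes
1 GiB = 1,073,741,824 bytes
792,747,883,626,496 / 1,073,741,824 = 738,304.00 GiB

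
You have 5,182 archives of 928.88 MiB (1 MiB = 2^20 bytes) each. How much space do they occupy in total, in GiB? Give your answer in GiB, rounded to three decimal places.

4,700.641 GiB

Total = 5,182 × 928.88 MiB = 4813456.16 MiB
= 4813456.16 × 1,048,576 bytes = 5,047,274,606,428.16 bytes
1 GiB = 1,073,741,824 bytes
5,047,274,606,428.16 / 1,073,741,824 = 4,700.641 GiB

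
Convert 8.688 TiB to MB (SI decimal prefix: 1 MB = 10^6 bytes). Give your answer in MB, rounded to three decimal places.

8.688 TiB = 8.688 × 2^40 bytes = 9,552,557,022,117.888 bytes
1 MB = 1,000,000 bytes
9,552,557,022,117.888 / 1,000,000 = 9,552,557.022 MB

9,552,557.022 MB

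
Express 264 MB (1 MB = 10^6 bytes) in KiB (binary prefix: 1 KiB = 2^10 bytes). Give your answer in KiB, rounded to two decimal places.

264 MB × 1,000,000 bytes/MB = 264,000,000 bytes
1 KiB = 2^10 bytes = 1,024 bytes
264,000,000 / 1,024 = 257,812.50 KiB

257,812.50 KiB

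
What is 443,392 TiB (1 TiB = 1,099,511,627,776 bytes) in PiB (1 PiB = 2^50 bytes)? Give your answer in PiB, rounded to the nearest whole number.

443,392 TiB = 443,392 × 2^40 bytes = 487,514,659,662,856,192 bytes
1 PiB = 2^50 bytes = 1,125,899,906,842,624 bytes
487,514,659,662,856,192 / 1,125,899,906,842,624 = 433 PiB

433 PiB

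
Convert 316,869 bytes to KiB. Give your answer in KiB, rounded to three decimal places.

309.442 KiB

316,869 bytes given.
1 KiB = 2^10 bytes = 1,024 bytes
316,869 / 1,024 = 309.442 KiB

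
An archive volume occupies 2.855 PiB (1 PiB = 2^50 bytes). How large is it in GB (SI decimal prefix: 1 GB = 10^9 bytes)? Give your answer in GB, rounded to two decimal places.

2.855 PiB = 2.855 × 2^50 bytes = 3,214,444,234,035,691.52 bytes
1 GB = 10^9 bytes = 1,000,000,000 bytes
3,214,444,234,035,691.52 / 1,000,000,000 = 3,214,444.23 GB

3,214,444.23 GB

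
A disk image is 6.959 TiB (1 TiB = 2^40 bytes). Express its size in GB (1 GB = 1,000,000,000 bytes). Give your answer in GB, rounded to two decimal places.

7,651.50 GB

6.959 TiB × 1,099,511,627,776 bytes/TiB = 7,651,501,417,693.184 bytes
1 GB = 10^9 bytes = 1,000,000,000 bytes
7,651,501,417,693.184 / 1,000,000,000 = 7,651.50 GB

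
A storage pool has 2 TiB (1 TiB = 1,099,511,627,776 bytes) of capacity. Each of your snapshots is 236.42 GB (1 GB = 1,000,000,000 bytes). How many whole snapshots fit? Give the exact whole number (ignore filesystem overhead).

9

Capacity: 2 TiB = 2,199,023,255,552 bytes
Per item: 236.42 GB = 236,420,000,000 bytes
⌊2,199,023,255,552 / 236,420,000,000⌋ = 9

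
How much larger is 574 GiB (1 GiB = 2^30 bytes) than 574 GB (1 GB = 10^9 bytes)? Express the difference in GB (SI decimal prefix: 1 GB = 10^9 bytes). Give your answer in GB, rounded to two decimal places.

42.33 GB

574 GiB = 574 × 1,073,741,824 = 616,327,806,976 bytes
574 GB = 574 × 1,000,000,000 = 574,000,000,000 bytes
difference = 42,327,806,976 bytes
42,327,806,976 / 1,000,000,000 = 42.33 GB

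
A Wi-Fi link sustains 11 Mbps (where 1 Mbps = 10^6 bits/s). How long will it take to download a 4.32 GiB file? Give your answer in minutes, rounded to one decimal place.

56.2 minutes

4.32 GiB = 4,638,564,679.68 bytes = 37,108,517,437.44 bits
11 Mbps = 11,000,000 bits/s
time = 37,108,517,437.44 / 11,000,000 = 3,373.50 s
3,373.50 s / 60 = 56.2 minutes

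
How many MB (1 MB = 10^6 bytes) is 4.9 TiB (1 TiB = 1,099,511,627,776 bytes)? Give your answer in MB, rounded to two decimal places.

5,387,606.98 MB

4.9 TiB = 4.9 × 2^40 bytes = 5,387,606,976,102.4 bytes
1 MB = 1,000,000 bytes
5,387,606,976,102.4 / 1,000,000 = 5,387,606.98 MB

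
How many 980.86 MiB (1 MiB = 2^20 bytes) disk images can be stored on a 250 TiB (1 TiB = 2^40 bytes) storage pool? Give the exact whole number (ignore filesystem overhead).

267,259

Capacity: 250 TiB = 274,877,906,944,000 bytes
Per item: 980.86 MiB = 1,028,506,255.36 bytes
⌊274,877,906,944,000 / 1,028,506,255.36⌋ = 267,259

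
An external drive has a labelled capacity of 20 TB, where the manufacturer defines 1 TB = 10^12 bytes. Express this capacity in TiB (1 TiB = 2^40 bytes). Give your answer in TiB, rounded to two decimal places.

18.19 TiB

20 TB × 1,000,000,000,000 bytes/TB = 20,000,000,000,000 bytes
1 TiB = 2^40 bytes = 1,099,511,627,776 bytes
20,000,000,000,000 / 1,099,511,627,776 = 18.19 TiB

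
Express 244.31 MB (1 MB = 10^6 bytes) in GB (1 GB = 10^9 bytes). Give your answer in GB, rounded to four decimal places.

244.31 MB × 1,000,000 bytes/MB = 244,310,000 bytes
1 GB = 10^9 bytes = 1,000,000,000 bytes
244,310,000 / 1,000,000,000 = 0.2443 GB

0.2443 GB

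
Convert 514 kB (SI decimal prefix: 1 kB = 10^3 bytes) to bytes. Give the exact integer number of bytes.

514,000 bytes

514 × 1,000 = 514,000 bytes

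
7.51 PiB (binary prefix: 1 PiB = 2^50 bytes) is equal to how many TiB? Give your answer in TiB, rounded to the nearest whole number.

7,690 TiB

7.51 PiB × 1,125,899,906,842,624 bytes/PiB = 8,455,508,300,388,106.24 bytes
1 TiB = 1,099,511,627,776 bytes
8,455,508,300,388,106.24 / 1,099,511,627,776 = 7,690 TiB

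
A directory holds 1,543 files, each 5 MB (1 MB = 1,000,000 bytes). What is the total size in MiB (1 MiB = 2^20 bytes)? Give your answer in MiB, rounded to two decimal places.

Total = 1,543 × 5 MB = 7715 MB
= 7715 × 1,000,000 bytes = 7,715,000,000 bytes
1 MiB = 1,048,576 bytes
7,715,000,000 / 1,048,576 = 7,357.60 MiB

7,357.60 MiB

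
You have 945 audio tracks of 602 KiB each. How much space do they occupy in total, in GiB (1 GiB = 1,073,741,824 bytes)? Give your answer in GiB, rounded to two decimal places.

Total = 945 × 602 KiB = 568,890 KiB
= 568,890 × 1,024 bytes = 582,543,360 bytes
1 GiB = 1,073,741,824 bytes
582,543,360 / 1,073,741,824 = 0.54 GiB

0.54 GiB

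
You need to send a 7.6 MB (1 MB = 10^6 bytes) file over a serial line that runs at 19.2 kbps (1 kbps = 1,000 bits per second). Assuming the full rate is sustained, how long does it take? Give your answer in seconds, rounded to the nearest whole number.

7.6 MB = 7,600,000 bytes = 60,800,000 bits
19.2 kbps = 19,200 bits/s
time = 60,800,000 / 19,200 = 3,167 s

3,167 seconds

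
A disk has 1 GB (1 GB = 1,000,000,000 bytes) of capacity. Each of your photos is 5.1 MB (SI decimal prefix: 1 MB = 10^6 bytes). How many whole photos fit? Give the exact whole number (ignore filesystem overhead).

Capacity: 1 GB = 1,000,000,000 bytes
Per item: 5.1 MB = 5,100,000 bytes
⌊1,000,000,000 / 5,100,000⌋ = 196

196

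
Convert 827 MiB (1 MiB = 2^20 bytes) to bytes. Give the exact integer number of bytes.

867,172,352 bytes

827 × 1,048,576 = 867,172,352 bytes  (1 MiB = 2^20 bytes)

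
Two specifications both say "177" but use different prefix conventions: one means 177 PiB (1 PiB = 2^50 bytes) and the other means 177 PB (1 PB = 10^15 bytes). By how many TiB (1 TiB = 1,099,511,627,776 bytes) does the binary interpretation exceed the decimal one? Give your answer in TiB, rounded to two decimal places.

20,267.44 TiB

177 PiB = 177 × 1,125,899,906,842,624 = 199,284,283,511,144,448 bytes
177 PB = 177 × 1,000,000,000,000,000 = 177,000,000,000,000,000 bytes
difference = 22,284,283,511,144,448 bytes
22,284,283,511,144,448 / 1,099,511,627,776 = 20,267.44 TiB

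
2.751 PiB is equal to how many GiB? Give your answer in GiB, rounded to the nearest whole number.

2,884,633 GiB

2.751 PiB = 2.751 × 2^50 bytes = 3,097,350,643,724,058.624 bytes
1 GiB = 1,073,741,824 bytes
3,097,350,643,724,058.624 / 1,073,741,824 = 2,884,633 GiB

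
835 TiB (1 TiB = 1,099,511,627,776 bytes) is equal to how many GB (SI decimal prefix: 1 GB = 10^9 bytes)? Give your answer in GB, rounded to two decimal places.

835 TiB = 835 × 2^40 bytes = 918,092,209,192,960 bytes
1 GB = 1,000,000,000 bytes
918,092,209,192,960 / 1,000,000,000 = 918,092.21 GB

918,092.21 GB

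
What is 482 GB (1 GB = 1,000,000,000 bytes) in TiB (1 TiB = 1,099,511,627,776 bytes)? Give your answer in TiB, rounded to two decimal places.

0.44 TiB

482 GB × 1,000,000,000 bytes/GB = 482,000,000,000 bytes
1 TiB = 1,099,511,627,776 bytes
482,000,000,000 / 1,099,511,627,776 = 0.44 TiB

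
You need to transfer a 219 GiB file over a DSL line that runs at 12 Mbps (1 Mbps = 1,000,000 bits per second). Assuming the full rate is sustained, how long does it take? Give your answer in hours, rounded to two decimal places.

219 GiB = 235,149,459,456 bytes = 1,881,195,675,648 bits
12 Mbps = 12,000,000 bits/s
time = 1,881,195,675,648 / 12,000,000 = 156,766.3063 s
156,766.3063 s / 3600 = 43.55 hours

43.55 hours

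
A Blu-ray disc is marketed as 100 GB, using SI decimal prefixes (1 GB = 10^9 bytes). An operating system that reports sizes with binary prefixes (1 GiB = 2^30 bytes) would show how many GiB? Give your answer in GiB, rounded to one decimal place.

100 GB = 100 × 10^9 bytes = 100,000,000,000 bytes
1 GiB = 1,073,741,824 bytes
100,000,000,000 / 1,073,741,824 = 93.1 GiB

93.1 GiB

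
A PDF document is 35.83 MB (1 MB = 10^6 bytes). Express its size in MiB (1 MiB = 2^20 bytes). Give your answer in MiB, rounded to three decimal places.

35.83 MB × 1,000,000 bytes/MB = 35,830,000 bytes
1 MiB = 2^20 bytes = 1,048,576 bytes
35,830,000 / 1,048,576 = 34.170 MiB

34.170 MiB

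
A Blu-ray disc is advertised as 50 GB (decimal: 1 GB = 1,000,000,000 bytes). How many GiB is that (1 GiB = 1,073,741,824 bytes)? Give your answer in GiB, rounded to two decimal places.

46.57 GiB

50 GB = 50 × 10^9 bytes = 50,000,000,000 bytes
1 GiB = 1,073,741,824 bytes
50,000,000,000 / 1,073,741,824 = 46.57 GiB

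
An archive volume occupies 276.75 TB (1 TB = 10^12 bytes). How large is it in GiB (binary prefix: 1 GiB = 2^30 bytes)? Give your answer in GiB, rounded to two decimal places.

257,743.52 GiB

276.75 TB = 276.75 × 10^12 bytes = 276,750,000,000,000 bytes
1 GiB = 2^30 bytes = 1,073,741,824 bytes
276,750,000,000,000 / 1,073,741,824 = 257,743.52 GiB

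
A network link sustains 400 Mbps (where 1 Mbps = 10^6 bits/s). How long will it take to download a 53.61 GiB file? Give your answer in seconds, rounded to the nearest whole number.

53.61 GiB = 57,563,299,184.64 bytes = 460,506,393,477.12 bits
400 Mbps = 400,000,000 bits/s
time = 460,506,393,477.12 / 400,000,000 = 1,151 s

1,151 seconds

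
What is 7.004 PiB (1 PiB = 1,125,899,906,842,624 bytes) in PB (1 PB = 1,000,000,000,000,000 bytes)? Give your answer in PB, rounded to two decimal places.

7.004 PiB × 1,125,899,906,842,624 bytes/PiB = 7,885,802,947,525,738.496 bytes
1 PB = 10^15 bytes = 1,000,000,000,000,000 bytes
7,885,802,947,525,738.496 / 1,000,000,000,000,000 = 7.89 PB

7.89 PB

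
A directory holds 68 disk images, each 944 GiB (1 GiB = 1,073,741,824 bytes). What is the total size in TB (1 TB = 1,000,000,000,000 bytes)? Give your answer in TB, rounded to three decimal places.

Total = 68 × 944 GiB = 64,192 GiB
= 64,192 × 1,073,741,824 bytes = 68,925,635,166,208 bytes
1 TB = 1,000,000,000,000 bytes
68,925,635,166,208 / 1,000,000,000,000 = 68.926 TB

68.926 TB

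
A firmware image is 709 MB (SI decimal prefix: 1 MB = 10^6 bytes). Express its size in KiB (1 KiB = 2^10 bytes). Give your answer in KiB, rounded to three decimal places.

709 MB = 709 × 10^6 bytes = 709,000,000 bytes
1 KiB = 1,024 bytes
709,000,000 / 1,024 = 692,382.813 KiB

692,382.813 KiB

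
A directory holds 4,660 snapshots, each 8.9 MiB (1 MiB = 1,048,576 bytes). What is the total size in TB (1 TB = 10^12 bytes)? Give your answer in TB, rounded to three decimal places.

Total = 4,660 × 8.9 MiB = 41,474 MiB
= 41,474 × 1,048,576 bytes = 43,488,641,024 bytes
1 TB = 1,000,000,000,000 bytes
43,488,641,024 / 1,000,000,000,000 = 0.043 TB

0.043 TB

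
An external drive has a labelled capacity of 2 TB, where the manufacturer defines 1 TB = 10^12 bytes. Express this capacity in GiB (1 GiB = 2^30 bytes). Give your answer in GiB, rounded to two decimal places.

2 TB × 1,000,000,000,000 bytes/TB = 2,000,000,000,000 bytes
1 GiB = 2^30 bytes = 1,073,741,824 bytes
2,000,000,000,000 / 1,073,741,824 = 1,862.65 GiB

1,862.65 GiB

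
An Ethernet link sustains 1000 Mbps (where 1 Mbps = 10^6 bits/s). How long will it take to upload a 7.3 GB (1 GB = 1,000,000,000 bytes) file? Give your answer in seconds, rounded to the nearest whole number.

7.3 GB = 7,300,000,000 bytes = 58,400,000,000 bits
1000 Mbps = 1,000,000,000 bits/s
time = 58,400,000,000 / 1,000,000,000 = 58 s

58 seconds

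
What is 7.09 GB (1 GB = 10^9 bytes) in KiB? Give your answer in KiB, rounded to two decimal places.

7.09 GB × 1,000,000,000 bytes/GB = 7,090,000,000 bytes
1 KiB = 2^10 bytes = 1,024 bytes
7,090,000,000 / 1,024 = 6,923,828.13 KiB

6,923,828.13 KiB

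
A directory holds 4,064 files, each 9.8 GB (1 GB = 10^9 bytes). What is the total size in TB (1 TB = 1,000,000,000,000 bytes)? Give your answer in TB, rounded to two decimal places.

Total = 4,064 × 9.8 GB = 39827.2 GB
= 39827.2 × 1,000,000,000 bytes = 39,827,200,000,000 bytes
1 TB = 1,000,000,000,000 bytes
39,827,200,000,000 / 1,000,000,000,000 = 39.83 TB

39.83 TB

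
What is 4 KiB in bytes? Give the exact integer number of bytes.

4 × 1,024 = 4,096 bytes

4,096 bytes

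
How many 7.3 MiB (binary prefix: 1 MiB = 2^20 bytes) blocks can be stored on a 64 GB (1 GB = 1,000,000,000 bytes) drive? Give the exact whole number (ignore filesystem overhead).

8,360

Capacity: 64 GB = 64,000,000,000 bytes
Per item: 7.3 MiB = 7,654,604.8 bytes
⌊64,000,000,000 / 7,654,604.8⌋ = 8,360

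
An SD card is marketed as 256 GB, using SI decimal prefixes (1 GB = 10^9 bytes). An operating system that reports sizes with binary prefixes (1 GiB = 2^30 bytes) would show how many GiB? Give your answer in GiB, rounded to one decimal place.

238.4 GiB

256 GB = 256 × 10^9 bytes = 256,000,000,000 bytes
1 GiB = 2^30 bytes = 1,073,741,824 bytes
256,000,000,000 / 1,073,741,824 = 238.4 GiB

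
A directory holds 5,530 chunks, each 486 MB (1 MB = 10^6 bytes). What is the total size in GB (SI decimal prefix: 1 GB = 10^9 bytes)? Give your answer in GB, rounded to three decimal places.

Total = 5,530 × 486 MB = 2,687,580 MB
= 2,687,580 × 1,000,000 bytes = 2,687,580,000,000 bytes
1 GB = 1,000,000,000 bytes
2,687,580,000,000 / 1,000,000,000 = 2,687.580 GB

2,687.580 GB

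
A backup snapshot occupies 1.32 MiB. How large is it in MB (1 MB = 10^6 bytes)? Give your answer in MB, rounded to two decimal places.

1.38 MB

1.32 MiB = 1.32 × 2^20 bytes = 1,384,120.32 bytes
1 MB = 1,000,000 bytes
1,384,120.32 / 1,000,000 = 1.38 MB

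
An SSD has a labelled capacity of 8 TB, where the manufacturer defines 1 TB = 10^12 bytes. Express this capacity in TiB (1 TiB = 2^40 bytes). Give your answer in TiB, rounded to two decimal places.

7.28 TiB

8 TB = 8 × 10^12 bytes = 8,000,000,000,000 bytes
1 TiB = 1,099,511,627,776 bytes
8,000,000,000,000 / 1,099,511,627,776 = 7.28 TiB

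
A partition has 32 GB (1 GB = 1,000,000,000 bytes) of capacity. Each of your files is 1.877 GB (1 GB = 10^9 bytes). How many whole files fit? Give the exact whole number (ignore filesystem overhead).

Capacity: 32 GB = 32,000,000,000 bytes
Per item: 1.877 GB = 1,877,000,000 bytes
⌊32,000,000,000 / 1,877,000,000⌋ = 17

17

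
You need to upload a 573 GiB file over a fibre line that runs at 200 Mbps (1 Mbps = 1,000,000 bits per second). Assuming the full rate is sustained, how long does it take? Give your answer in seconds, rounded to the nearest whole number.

573 GiB = 615,254,065,152 bytes = 4,922,032,521,216 bits
200 Mbps = 200,000,000 bits/s
time = 4,922,032,521,216 / 200,000,000 = 24,610 s

24,610 seconds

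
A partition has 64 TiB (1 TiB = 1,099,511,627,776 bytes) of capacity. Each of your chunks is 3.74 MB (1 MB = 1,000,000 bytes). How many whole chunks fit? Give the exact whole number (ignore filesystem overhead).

18,815,172

Capacity: 64 TiB = 70,368,744,177,664 bytes
Per item: 3.74 MB = 3,740,000 bytes
⌊70,368,744,177,664 / 3,740,000⌋ = 18,815,172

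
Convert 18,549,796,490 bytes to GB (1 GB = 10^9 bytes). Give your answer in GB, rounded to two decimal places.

18,549,796,490 bytes given.
1 GB = 10^9 bytes = 1,000,000,000 bytes
18,549,796,490 / 1,000,000,000 = 18.55 GB

18.55 GB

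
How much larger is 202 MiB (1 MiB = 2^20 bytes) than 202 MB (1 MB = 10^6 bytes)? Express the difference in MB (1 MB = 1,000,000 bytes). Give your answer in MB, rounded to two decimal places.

9.81 MB

202 MiB = 202 × 1,048,576 = 211,812,352 bytes
202 MB = 202 × 1,000,000 = 202,000,000 bytes
difference = 9,812,352 bytes
9,812,352 / 1,000,000 = 9.81 MB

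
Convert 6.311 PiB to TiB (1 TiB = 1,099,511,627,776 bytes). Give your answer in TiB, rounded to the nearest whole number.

6.311 PiB = 6.311 × 2^50 bytes = 7,105,554,312,083,800.064 bytes
1 TiB = 2^40 bytes = 1,099,511,627,776 bytes
7,105,554,312,083,800.064 / 1,099,511,627,776 = 6,462 TiB

6,462 TiB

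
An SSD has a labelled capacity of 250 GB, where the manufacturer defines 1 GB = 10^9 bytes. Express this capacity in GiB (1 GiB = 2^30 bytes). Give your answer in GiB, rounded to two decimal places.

232.83 GiB

250 GB = 250 × 10^9 bytes = 250,000,000,000 bytes
1 GiB = 2^30 bytes = 1,073,741,824 bytes
250,000,000,000 / 1,073,741,824 = 232.83 GiB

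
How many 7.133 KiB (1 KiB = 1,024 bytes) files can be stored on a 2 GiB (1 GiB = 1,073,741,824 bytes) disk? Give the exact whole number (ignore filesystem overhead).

294,007

Capacity: 2 GiB = 2,147,483,648 bytes
Per item: 7.133 KiB = 7,304.192 bytes
⌊2,147,483,648 / 7,304.192⌋ = 294,007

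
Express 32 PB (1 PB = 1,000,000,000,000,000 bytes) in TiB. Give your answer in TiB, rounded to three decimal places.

32 PB × 1,000,000,000,000,000 bytes/PB = 32,000,000,000,000,000 bytes
1 TiB = 1,099,511,627,776 bytes
32,000,000,000,000,000 / 1,099,511,627,776 = 29,103.830 TiB

29,103.830 TiB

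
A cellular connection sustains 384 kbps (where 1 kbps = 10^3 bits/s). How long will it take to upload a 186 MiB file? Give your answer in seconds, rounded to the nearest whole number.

4,063 seconds

186 MiB = 195,035,136 bytes = 1,560,281,088 bits
384 kbps = 384,000 bits/s
time = 1,560,281,088 / 384,000 = 4,063 s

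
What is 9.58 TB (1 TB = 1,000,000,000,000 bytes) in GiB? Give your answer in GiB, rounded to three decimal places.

8,922.070 GiB

9.58 TB × 1,000,000,000,000 bytes/TB = 9,580,000,000,000 bytes
1 GiB = 2^30 bytes = 1,073,741,824 bytes
9,580,000,000,000 / 1,073,741,824 = 8,922.070 GiB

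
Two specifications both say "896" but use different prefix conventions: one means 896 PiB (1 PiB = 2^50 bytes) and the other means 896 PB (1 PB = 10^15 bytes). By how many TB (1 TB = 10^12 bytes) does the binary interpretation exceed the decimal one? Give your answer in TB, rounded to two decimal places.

896 PiB = 896 × 1,125,899,906,842,624 = 1,008,806,316,530,991,104 bytes
896 PB = 896 × 1,000,000,000,000,000 = 896,000,000,000,000,000 bytes
difference = 112,806,316,530,991,104 bytes
112,806,316,530,991,104 / 1,000,000,000,000 = 112,806.32 TB

112,806.32 TB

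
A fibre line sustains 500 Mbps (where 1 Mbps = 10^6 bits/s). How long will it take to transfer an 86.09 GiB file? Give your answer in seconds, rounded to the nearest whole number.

86.09 GiB = 92,438,433,628.16 bytes = 739,507,469,025.28 bits
500 Mbps = 500,000,000 bits/s
time = 739,507,469,025.28 / 500,000,000 = 1,479 s

1,479 seconds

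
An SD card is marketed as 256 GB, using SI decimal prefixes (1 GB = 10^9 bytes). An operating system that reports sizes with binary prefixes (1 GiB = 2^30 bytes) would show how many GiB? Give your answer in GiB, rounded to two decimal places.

238.42 GiB

256 GB × 1,000,000,000 bytes/GB = 256,000,000,000 bytes
1 GiB = 1,073,741,824 bytes
256,000,000,000 / 1,073,741,824 = 238.42 GiB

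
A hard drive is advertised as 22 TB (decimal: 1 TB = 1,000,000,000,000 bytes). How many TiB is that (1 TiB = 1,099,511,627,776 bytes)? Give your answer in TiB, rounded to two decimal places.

22 TB × 1,000,000,000,000 bytes/TB = 22,000,000,000,000 bytes
1 TiB = 1,099,511,627,776 bytes
22,000,000,000,000 / 1,099,511,627,776 = 20.01 TiB

20.01 TiB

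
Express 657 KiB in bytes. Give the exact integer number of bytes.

672,768 bytes

657 × 1,024 = 672,768 bytes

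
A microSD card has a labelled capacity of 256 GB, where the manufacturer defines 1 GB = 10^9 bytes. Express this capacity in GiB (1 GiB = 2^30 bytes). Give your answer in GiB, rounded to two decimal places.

238.42 GiB

256 GB = 256 × 10^9 bytes = 256,000,000,000 bytes
1 GiB = 1,073,741,824 bytes
256,000,000,000 / 1,073,741,824 = 238.42 GiB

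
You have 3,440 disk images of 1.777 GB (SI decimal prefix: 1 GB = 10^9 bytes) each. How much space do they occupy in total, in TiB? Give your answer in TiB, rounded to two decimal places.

Total = 3,440 × 1.777 GB = 6112.88 GB
= 6112.88 × 1,000,000,000 bytes = 6,112,880,000,000 bytes
1 TiB = 1,099,511,627,776 bytes
6,112,880,000,000 / 1,099,511,627,776 = 5.56 TiB

5.56 TiB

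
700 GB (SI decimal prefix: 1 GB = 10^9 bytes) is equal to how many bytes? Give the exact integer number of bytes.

700,000,000,000 bytes

700 × 1,000,000,000 = 700,000,000,000 bytes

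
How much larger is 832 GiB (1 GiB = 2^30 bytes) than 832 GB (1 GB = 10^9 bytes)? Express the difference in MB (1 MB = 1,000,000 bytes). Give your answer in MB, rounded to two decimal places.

61,353.20 MB

832 GiB = 832 × 1,073,741,824 = 893,353,197,568 bytes
832 GB = 832 × 1,000,000,000 = 832,000,000,000 bytes
difference = 61,353,197,568 bytes
61,353,197,568 / 1,000,000 = 61,353.20 MB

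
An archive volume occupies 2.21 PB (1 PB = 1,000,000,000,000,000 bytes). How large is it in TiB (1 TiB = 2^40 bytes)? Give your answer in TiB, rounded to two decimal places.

2,009.98 TiB

2.21 PB × 1,000,000,000,000,000 bytes/PB = 2,210,000,000,000,000 bytes
1 TiB = 2^40 bytes = 1,099,511,627,776 bytes
2,210,000,000,000,000 / 1,099,511,627,776 = 2,009.98 TiB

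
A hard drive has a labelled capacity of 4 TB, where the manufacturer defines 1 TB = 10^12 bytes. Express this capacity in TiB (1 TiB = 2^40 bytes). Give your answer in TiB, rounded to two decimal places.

4 TB = 4 × 10^12 bytes = 4,000,000,000,000 bytes
1 TiB = 1,099,511,627,776 bytes
4,000,000,000,000 / 1,099,511,627,776 = 3.64 TiB

3.64 TiB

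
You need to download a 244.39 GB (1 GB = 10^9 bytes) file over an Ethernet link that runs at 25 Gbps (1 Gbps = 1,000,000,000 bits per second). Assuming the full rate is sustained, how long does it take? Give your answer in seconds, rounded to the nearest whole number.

244.39 GB = 244,390,000,000 bytes = 1,955,120,000,000 bits
25 Gbps = 25,000,000,000 bits/s
time = 1,955,120,000,000 / 25,000,000,000 = 78 s

78 seconds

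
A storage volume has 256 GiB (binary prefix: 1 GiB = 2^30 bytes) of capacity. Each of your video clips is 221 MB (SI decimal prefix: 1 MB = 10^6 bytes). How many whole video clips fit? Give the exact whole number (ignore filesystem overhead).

1,243

Capacity: 256 GiB = 274,877,906,944 bytes
Per item: 221 MB = 221,000,000 bytes
⌊274,877,906,944 / 221,000,000⌋ = 1,243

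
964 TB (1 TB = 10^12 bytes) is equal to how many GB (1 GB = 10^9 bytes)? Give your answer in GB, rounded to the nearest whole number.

964,000 GB

964 TB = 964 × 10^12 bytes = 964,000,000,000,000 bytes
1 GB = 10^9 bytes = 1,000,000,000 bytes
964,000,000,000,000 / 1,000,000,000 = 964,000 GB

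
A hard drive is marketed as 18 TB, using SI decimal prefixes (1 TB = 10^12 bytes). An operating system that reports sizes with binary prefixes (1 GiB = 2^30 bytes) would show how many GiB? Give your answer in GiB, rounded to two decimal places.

18 TB × 1,000,000,000,000 bytes/TB = 18,000,000,000,000 bytes
1 GiB = 2^30 bytes = 1,073,741,824 bytes
18,000,000,000,000 / 1,073,741,824 = 16,763.81 GiB

16,763.81 GiB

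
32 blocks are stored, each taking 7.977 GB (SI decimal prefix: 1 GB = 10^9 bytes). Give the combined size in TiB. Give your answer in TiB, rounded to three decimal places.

0.232 TiB

Total = 32 × 7.977 GB = 255.264 GB
= 255.264 × 1,000,000,000 bytes = 255,264,000,000 bytes
1 TiB = 1,099,511,627,776 bytes
255,264,000,000 / 1,099,511,627,776 = 0.232 TiB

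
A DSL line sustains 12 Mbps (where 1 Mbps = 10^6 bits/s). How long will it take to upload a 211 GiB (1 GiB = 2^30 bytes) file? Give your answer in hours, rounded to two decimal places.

211 GiB = 226,559,524,864 bytes = 1,812,476,198,912 bits
12 Mbps = 12,000,000 bits/s
time = 1,812,476,198,912 / 12,000,000 = 151,039.6832 s
151,039.6832 s / 3600 = 41.96 hours

41.96 hours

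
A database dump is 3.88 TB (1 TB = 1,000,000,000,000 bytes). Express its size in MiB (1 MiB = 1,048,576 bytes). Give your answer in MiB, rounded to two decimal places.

3,700,256.35 MiB

3.88 TB × 1,000,000,000,000 bytes/TB = 3,880,000,000,000 bytes
1 MiB = 1,048,576 bytes
3,880,000,000,000 / 1,048,576 = 3,700,256.35 MiB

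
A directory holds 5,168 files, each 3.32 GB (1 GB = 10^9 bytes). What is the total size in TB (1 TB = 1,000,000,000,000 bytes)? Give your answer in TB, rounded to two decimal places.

Total = 5,168 × 3.32 GB = 17157.76 GB
= 17157.76 × 1,000,000,000 bytes = 17,157,760,000,000 bytes
1 TB = 1,000,000,000,000 bytes
17,157,760,000,000 / 1,000,000,000,000 = 17.16 TB

17.16 TB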